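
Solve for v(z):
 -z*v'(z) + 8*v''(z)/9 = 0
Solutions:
 v(z) = C1 + C2*erfi(3*z/4)


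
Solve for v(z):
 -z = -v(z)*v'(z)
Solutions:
 v(z) = -sqrt(C1 + z^2)
 v(z) = sqrt(C1 + z^2)


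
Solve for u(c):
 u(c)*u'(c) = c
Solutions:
 u(c) = -sqrt(C1 + c^2)
 u(c) = sqrt(C1 + c^2)


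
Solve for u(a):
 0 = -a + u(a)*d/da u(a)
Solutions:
 u(a) = -sqrt(C1 + a^2)
 u(a) = sqrt(C1 + a^2)


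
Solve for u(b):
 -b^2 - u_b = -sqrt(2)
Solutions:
 u(b) = C1 - b^3/3 + sqrt(2)*b


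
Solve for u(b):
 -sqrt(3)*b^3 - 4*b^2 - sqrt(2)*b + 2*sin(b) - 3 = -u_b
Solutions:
 u(b) = C1 + sqrt(3)*b^4/4 + 4*b^3/3 + sqrt(2)*b^2/2 + 3*b + 2*cos(b)


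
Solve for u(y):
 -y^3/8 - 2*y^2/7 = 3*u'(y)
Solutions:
 u(y) = C1 - y^4/96 - 2*y^3/63


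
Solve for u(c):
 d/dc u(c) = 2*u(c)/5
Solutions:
 u(c) = C1*exp(2*c/5)


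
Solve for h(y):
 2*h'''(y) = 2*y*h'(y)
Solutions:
 h(y) = C1 + Integral(C2*airyai(y) + C3*airybi(y), y)


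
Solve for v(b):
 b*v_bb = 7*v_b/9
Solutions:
 v(b) = C1 + C2*b^(16/9)


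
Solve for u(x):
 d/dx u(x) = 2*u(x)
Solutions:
 u(x) = C1*exp(2*x)


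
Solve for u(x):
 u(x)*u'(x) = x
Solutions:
 u(x) = -sqrt(C1 + x^2)
 u(x) = sqrt(C1 + x^2)


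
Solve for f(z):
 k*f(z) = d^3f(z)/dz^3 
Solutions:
 f(z) = C1*exp(k^(1/3)*z) + C2*exp(k^(1/3)*z*(-1 + sqrt(3)*I)/2) + C3*exp(-k^(1/3)*z*(1 + sqrt(3)*I)/2)


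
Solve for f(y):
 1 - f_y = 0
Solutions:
 f(y) = C1 + y


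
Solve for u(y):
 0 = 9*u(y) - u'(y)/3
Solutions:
 u(y) = C1*exp(27*y)


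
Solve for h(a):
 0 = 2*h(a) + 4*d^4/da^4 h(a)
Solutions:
 h(a) = (C1*sin(2^(1/4)*a/2) + C2*cos(2^(1/4)*a/2))*exp(-2^(1/4)*a/2) + (C3*sin(2^(1/4)*a/2) + C4*cos(2^(1/4)*a/2))*exp(2^(1/4)*a/2)


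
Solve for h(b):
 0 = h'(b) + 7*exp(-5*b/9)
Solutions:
 h(b) = C1 + 63*exp(-5*b/9)/5


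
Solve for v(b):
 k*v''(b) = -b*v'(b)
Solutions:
 v(b) = C1 + C2*sqrt(k)*erf(sqrt(2)*b*sqrt(1/k)/2)


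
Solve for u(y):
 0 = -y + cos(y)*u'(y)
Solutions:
 u(y) = C1 + Integral(y/cos(y), y)


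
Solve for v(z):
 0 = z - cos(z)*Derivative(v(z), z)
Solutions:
 v(z) = C1 + Integral(z/cos(z), z)


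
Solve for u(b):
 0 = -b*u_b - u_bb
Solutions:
 u(b) = C1 + C2*erf(sqrt(2)*b/2)


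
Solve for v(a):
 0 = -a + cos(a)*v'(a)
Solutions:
 v(a) = C1 + Integral(a/cos(a), a)


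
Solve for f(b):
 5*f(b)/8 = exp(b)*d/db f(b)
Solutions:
 f(b) = C1*exp(-5*exp(-b)/8)


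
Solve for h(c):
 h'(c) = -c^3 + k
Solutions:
 h(c) = C1 - c^4/4 + c*k


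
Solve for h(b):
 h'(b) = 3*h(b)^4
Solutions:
 h(b) = (-1/(C1 + 9*b))^(1/3)
 h(b) = (-1/(C1 + 3*b))^(1/3)*(-3^(2/3) - 3*3^(1/6)*I)/6
 h(b) = (-1/(C1 + 3*b))^(1/3)*(-3^(2/3) + 3*3^(1/6)*I)/6


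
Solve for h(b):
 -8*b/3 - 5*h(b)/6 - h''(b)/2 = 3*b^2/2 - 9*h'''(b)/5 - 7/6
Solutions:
 h(b) = C1*exp(b*(-5^(2/3)*(54*sqrt(734) + 1463)^(1/3) - 5*5^(1/3)/(54*sqrt(734) + 1463)^(1/3) + 10)/108)*sin(sqrt(3)*5^(1/3)*b*(-5^(1/3)*(54*sqrt(734) + 1463)^(1/3) + 5/(54*sqrt(734) + 1463)^(1/3))/108) + C2*exp(b*(-5^(2/3)*(54*sqrt(734) + 1463)^(1/3) - 5*5^(1/3)/(54*sqrt(734) + 1463)^(1/3) + 10)/108)*cos(sqrt(3)*5^(1/3)*b*(-5^(1/3)*(54*sqrt(734) + 1463)^(1/3) + 5/(54*sqrt(734) + 1463)^(1/3))/108) + C3*exp(b*(5*5^(1/3)/(54*sqrt(734) + 1463)^(1/3) + 5 + 5^(2/3)*(54*sqrt(734) + 1463)^(1/3))/54) - 9*b^2/5 - 16*b/5 + 89/25


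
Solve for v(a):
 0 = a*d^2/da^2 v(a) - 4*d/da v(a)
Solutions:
 v(a) = C1 + C2*a^5


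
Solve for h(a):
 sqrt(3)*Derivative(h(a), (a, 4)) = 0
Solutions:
 h(a) = C1 + C2*a + C3*a^2 + C4*a^3


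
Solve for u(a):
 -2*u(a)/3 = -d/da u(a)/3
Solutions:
 u(a) = C1*exp(2*a)


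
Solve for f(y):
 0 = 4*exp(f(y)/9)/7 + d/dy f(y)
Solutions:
 f(y) = 9*log(1/(C1 + 4*y)) + 9*log(63)


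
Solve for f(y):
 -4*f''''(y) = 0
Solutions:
 f(y) = C1 + C2*y + C3*y^2 + C4*y^3


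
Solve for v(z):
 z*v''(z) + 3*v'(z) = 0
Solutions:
 v(z) = C1 + C2/z^2


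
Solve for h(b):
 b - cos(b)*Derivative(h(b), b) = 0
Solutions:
 h(b) = C1 + Integral(b/cos(b), b)


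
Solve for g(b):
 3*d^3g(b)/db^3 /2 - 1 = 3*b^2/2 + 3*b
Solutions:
 g(b) = C1 + C2*b + C3*b^2 + b^5/60 + b^4/12 + b^3/9


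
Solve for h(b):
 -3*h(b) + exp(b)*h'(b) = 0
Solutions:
 h(b) = C1*exp(-3*exp(-b))


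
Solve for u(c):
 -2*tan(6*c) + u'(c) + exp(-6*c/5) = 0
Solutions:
 u(c) = C1 + log(tan(6*c)^2 + 1)/6 + 5*exp(-6*c/5)/6


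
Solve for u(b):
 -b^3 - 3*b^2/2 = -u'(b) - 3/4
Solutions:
 u(b) = C1 + b^4/4 + b^3/2 - 3*b/4


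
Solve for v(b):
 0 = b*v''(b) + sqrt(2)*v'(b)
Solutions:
 v(b) = C1 + C2*b^(1 - sqrt(2))


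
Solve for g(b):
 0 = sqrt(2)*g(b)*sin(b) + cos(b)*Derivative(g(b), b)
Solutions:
 g(b) = C1*cos(b)^(sqrt(2))


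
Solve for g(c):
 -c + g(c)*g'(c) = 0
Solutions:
 g(c) = -sqrt(C1 + c^2)
 g(c) = sqrt(C1 + c^2)


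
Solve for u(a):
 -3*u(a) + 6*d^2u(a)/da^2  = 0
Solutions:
 u(a) = C1*exp(-sqrt(2)*a/2) + C2*exp(sqrt(2)*a/2)


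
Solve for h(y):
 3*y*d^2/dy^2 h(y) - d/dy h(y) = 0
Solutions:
 h(y) = C1 + C2*y^(4/3)


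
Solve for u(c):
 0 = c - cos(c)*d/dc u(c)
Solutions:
 u(c) = C1 + Integral(c/cos(c), c)


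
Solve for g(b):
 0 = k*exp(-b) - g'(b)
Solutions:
 g(b) = C1 - k*exp(-b)


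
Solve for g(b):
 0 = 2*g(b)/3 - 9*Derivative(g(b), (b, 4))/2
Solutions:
 g(b) = C1*exp(-sqrt(2)*3^(1/4)*b/3) + C2*exp(sqrt(2)*3^(1/4)*b/3) + C3*sin(sqrt(2)*3^(1/4)*b/3) + C4*cos(sqrt(2)*3^(1/4)*b/3)


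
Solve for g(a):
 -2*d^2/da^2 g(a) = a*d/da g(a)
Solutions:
 g(a) = C1 + C2*erf(a/2)


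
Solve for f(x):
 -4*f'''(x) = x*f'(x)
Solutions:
 f(x) = C1 + Integral(C2*airyai(-2^(1/3)*x/2) + C3*airybi(-2^(1/3)*x/2), x)


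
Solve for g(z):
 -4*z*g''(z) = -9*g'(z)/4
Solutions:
 g(z) = C1 + C2*z^(25/16)


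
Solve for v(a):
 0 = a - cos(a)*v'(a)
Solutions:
 v(a) = C1 + Integral(a/cos(a), a)


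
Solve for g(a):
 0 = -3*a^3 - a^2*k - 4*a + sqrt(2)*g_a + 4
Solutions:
 g(a) = C1 + 3*sqrt(2)*a^4/8 + sqrt(2)*a^3*k/6 + sqrt(2)*a^2 - 2*sqrt(2)*a


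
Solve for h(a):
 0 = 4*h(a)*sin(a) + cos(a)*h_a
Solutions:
 h(a) = C1*cos(a)^4


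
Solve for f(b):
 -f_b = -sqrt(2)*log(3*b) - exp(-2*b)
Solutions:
 f(b) = C1 + sqrt(2)*b*log(b) + sqrt(2)*b*(-1 + log(3)) - exp(-2*b)/2


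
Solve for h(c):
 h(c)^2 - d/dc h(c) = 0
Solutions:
 h(c) = -1/(C1 + c)


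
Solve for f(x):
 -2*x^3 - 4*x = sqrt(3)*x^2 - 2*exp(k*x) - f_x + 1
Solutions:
 f(x) = C1 + x^4/2 + sqrt(3)*x^3/3 + 2*x^2 + x - 2*exp(k*x)/k


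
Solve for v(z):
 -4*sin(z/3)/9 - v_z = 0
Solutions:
 v(z) = C1 + 4*cos(z/3)/3


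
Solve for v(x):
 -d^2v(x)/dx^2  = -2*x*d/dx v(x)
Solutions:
 v(x) = C1 + C2*erfi(x)


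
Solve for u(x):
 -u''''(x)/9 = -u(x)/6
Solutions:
 u(x) = C1*exp(-2^(3/4)*3^(1/4)*x/2) + C2*exp(2^(3/4)*3^(1/4)*x/2) + C3*sin(2^(3/4)*3^(1/4)*x/2) + C4*cos(2^(3/4)*3^(1/4)*x/2)


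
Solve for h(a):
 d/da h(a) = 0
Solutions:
 h(a) = C1


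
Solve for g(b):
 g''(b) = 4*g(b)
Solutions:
 g(b) = C1*exp(-2*b) + C2*exp(2*b)


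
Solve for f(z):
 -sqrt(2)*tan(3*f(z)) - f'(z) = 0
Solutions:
 f(z) = -asin(C1*exp(-3*sqrt(2)*z))/3 + pi/3
 f(z) = asin(C1*exp(-3*sqrt(2)*z))/3


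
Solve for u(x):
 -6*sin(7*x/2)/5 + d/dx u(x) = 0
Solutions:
 u(x) = C1 - 12*cos(7*x/2)/35


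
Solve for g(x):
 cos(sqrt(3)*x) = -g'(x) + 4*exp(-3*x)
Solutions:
 g(x) = C1 - sqrt(3)*sin(sqrt(3)*x)/3 - 4*exp(-3*x)/3


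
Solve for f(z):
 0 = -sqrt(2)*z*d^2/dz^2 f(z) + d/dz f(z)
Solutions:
 f(z) = C1 + C2*z^(sqrt(2)/2 + 1)


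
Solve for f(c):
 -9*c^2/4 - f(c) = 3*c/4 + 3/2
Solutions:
 f(c) = -9*c^2/4 - 3*c/4 - 3/2


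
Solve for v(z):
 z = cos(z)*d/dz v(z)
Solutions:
 v(z) = C1 + Integral(z/cos(z), z)


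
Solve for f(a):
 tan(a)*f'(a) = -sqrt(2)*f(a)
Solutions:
 f(a) = C1/sin(a)^(sqrt(2))


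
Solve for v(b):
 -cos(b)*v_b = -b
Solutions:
 v(b) = C1 + Integral(b/cos(b), b)


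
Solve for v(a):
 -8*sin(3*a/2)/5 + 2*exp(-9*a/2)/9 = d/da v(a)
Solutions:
 v(a) = C1 + 16*cos(3*a/2)/15 - 4*exp(-9*a/2)/81


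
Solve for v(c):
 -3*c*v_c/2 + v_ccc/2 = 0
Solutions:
 v(c) = C1 + Integral(C2*airyai(3^(1/3)*c) + C3*airybi(3^(1/3)*c), c)


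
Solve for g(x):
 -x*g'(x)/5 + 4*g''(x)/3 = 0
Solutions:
 g(x) = C1 + C2*erfi(sqrt(30)*x/20)


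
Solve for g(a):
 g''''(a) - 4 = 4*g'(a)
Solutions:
 g(a) = C1 + C4*exp(2^(2/3)*a) - a + (C2*sin(2^(2/3)*sqrt(3)*a/2) + C3*cos(2^(2/3)*sqrt(3)*a/2))*exp(-2^(2/3)*a/2)


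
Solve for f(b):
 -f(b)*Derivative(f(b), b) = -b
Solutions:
 f(b) = -sqrt(C1 + b^2)
 f(b) = sqrt(C1 + b^2)


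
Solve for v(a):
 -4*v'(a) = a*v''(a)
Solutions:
 v(a) = C1 + C2/a^3


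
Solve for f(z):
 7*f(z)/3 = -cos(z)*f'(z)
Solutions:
 f(z) = C1*(sin(z) - 1)^(7/6)/(sin(z) + 1)^(7/6)


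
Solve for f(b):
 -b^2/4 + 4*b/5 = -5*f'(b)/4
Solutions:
 f(b) = C1 + b^3/15 - 8*b^2/25


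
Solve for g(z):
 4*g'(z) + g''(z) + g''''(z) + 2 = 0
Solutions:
 g(z) = C1 + C2*exp(-3^(1/3)*z*(-(18 + sqrt(327))^(1/3) + 3^(1/3)/(18 + sqrt(327))^(1/3))/6)*sin(3^(1/6)*z*(3/(18 + sqrt(327))^(1/3) + 3^(2/3)*(18 + sqrt(327))^(1/3))/6) + C3*exp(-3^(1/3)*z*(-(18 + sqrt(327))^(1/3) + 3^(1/3)/(18 + sqrt(327))^(1/3))/6)*cos(3^(1/6)*z*(3/(18 + sqrt(327))^(1/3) + 3^(2/3)*(18 + sqrt(327))^(1/3))/6) + C4*exp(3^(1/3)*z*(-(18 + sqrt(327))^(1/3) + 3^(1/3)/(18 + sqrt(327))^(1/3))/3) - z/2


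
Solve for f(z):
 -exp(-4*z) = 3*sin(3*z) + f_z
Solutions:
 f(z) = C1 + cos(3*z) + exp(-4*z)/4


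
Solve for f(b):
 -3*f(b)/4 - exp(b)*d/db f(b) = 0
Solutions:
 f(b) = C1*exp(3*exp(-b)/4)


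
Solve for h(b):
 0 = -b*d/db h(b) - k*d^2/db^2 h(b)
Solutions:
 h(b) = C1 + C2*sqrt(k)*erf(sqrt(2)*b*sqrt(1/k)/2)


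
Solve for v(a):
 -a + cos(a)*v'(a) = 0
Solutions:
 v(a) = C1 + Integral(a/cos(a), a)


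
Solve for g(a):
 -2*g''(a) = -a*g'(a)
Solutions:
 g(a) = C1 + C2*erfi(a/2)


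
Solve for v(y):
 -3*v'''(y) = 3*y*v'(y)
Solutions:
 v(y) = C1 + Integral(C2*airyai(-y) + C3*airybi(-y), y)


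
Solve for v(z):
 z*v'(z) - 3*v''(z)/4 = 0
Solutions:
 v(z) = C1 + C2*erfi(sqrt(6)*z/3)


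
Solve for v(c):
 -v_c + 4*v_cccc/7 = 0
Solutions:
 v(c) = C1 + C4*exp(14^(1/3)*c/2) + (C2*sin(14^(1/3)*sqrt(3)*c/4) + C3*cos(14^(1/3)*sqrt(3)*c/4))*exp(-14^(1/3)*c/4)


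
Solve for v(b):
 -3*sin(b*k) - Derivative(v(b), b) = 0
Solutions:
 v(b) = C1 + 3*cos(b*k)/k


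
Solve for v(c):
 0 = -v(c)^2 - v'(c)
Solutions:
 v(c) = 1/(C1 + c)


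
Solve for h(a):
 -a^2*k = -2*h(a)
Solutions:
 h(a) = a^2*k/2


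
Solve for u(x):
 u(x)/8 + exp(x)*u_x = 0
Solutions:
 u(x) = C1*exp(exp(-x)/8)


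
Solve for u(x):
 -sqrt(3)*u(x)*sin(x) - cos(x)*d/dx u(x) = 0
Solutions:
 u(x) = C1*cos(x)^(sqrt(3))


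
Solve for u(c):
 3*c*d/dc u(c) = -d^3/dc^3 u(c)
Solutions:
 u(c) = C1 + Integral(C2*airyai(-3^(1/3)*c) + C3*airybi(-3^(1/3)*c), c)


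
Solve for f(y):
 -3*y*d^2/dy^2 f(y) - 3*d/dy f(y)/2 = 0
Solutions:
 f(y) = C1 + C2*sqrt(y)


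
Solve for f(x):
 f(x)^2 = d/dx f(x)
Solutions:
 f(x) = -1/(C1 + x)


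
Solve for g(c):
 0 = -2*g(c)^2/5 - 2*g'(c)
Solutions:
 g(c) = 5/(C1 + c)


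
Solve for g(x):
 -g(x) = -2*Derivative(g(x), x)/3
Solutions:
 g(x) = C1*exp(3*x/2)


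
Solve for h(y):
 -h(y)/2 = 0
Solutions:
 h(y) = 0


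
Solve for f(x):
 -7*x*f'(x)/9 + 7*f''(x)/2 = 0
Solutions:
 f(x) = C1 + C2*erfi(x/3)


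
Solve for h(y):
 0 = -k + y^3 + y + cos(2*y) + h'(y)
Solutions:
 h(y) = C1 + k*y - y^4/4 - y^2/2 - sin(2*y)/2


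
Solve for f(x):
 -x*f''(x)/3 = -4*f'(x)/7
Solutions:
 f(x) = C1 + C2*x^(19/7)


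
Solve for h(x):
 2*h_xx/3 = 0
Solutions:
 h(x) = C1 + C2*x


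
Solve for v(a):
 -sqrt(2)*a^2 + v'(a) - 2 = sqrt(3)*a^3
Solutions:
 v(a) = C1 + sqrt(3)*a^4/4 + sqrt(2)*a^3/3 + 2*a


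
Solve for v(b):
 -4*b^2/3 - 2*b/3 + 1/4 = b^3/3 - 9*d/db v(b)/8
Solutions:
 v(b) = C1 + 2*b^4/27 + 32*b^3/81 + 8*b^2/27 - 2*b/9


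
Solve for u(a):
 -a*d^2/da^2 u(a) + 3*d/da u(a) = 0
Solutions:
 u(a) = C1 + C2*a^4


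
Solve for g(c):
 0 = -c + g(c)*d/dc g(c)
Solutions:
 g(c) = -sqrt(C1 + c^2)
 g(c) = sqrt(C1 + c^2)


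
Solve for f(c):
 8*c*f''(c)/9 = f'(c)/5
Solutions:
 f(c) = C1 + C2*c^(49/40)


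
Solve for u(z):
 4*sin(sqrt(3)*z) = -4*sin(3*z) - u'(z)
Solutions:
 u(z) = C1 + 4*cos(3*z)/3 + 4*sqrt(3)*cos(sqrt(3)*z)/3


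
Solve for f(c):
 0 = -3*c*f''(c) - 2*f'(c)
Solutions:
 f(c) = C1 + C2*c^(1/3)


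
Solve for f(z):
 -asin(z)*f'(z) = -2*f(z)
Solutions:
 f(z) = C1*exp(2*Integral(1/asin(z), z))


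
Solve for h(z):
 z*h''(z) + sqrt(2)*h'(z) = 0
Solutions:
 h(z) = C1 + C2*z^(1 - sqrt(2))


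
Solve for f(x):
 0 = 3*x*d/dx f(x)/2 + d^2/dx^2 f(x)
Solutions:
 f(x) = C1 + C2*erf(sqrt(3)*x/2)


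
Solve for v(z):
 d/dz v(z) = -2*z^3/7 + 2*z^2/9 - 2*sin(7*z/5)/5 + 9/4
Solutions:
 v(z) = C1 - z^4/14 + 2*z^3/27 + 9*z/4 + 2*cos(7*z/5)/7


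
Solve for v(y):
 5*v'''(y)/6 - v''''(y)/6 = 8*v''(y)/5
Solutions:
 v(y) = C1 + C2*y + (C3*sin(sqrt(335)*y/10) + C4*cos(sqrt(335)*y/10))*exp(5*y/2)


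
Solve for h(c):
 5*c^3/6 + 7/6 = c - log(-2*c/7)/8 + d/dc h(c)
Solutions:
 h(c) = C1 + 5*c^4/24 - c^2/2 + c*log(-c)/8 + c*(-3*log(7) + 3*log(2) + 25)/24


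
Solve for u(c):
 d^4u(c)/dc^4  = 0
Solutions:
 u(c) = C1 + C2*c + C3*c^2 + C4*c^3


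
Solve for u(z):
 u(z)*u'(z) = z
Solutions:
 u(z) = -sqrt(C1 + z^2)
 u(z) = sqrt(C1 + z^2)


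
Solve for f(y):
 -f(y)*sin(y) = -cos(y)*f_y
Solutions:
 f(y) = C1/cos(y)


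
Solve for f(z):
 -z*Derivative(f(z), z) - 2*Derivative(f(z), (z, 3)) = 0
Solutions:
 f(z) = C1 + Integral(C2*airyai(-2^(2/3)*z/2) + C3*airybi(-2^(2/3)*z/2), z)


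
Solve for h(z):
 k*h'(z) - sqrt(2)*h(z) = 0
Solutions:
 h(z) = C1*exp(sqrt(2)*z/k)


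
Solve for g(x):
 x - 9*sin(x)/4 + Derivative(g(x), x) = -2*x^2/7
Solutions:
 g(x) = C1 - 2*x^3/21 - x^2/2 - 9*cos(x)/4


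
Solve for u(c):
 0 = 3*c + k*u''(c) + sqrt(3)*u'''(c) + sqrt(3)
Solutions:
 u(c) = C1 + C2*c + C3*exp(-sqrt(3)*c*k/3) - c^3/(2*k) + sqrt(3)*c^2*(-1 + 3/k)/(2*k)


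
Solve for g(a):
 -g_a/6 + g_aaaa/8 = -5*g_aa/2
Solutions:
 g(a) = C1 + C2*exp(6^(1/3)*a*(-(3 + sqrt(6009))^(1/3) + 10*6^(1/3)/(3 + sqrt(6009))^(1/3))/6)*sin(2^(1/3)*3^(1/6)*a*(5*2^(1/3)/(3 + sqrt(6009))^(1/3) + 3^(2/3)*(3 + sqrt(6009))^(1/3)/6)) + C3*exp(6^(1/3)*a*(-(3 + sqrt(6009))^(1/3) + 10*6^(1/3)/(3 + sqrt(6009))^(1/3))/6)*cos(2^(1/3)*3^(1/6)*a*(5*2^(1/3)/(3 + sqrt(6009))^(1/3) + 3^(2/3)*(3 + sqrt(6009))^(1/3)/6)) + C4*exp(-6^(1/3)*a*(-(3 + sqrt(6009))^(1/3) + 10*6^(1/3)/(3 + sqrt(6009))^(1/3))/3)


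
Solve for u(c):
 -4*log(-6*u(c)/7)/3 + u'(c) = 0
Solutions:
 -3*Integral(1/(log(-_y) - log(7) + log(6)), (_y, u(c)))/4 = C1 - c


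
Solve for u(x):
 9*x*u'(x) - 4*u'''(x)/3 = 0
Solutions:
 u(x) = C1 + Integral(C2*airyai(3*2^(1/3)*x/2) + C3*airybi(3*2^(1/3)*x/2), x)


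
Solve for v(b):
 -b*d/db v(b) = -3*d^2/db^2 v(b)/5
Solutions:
 v(b) = C1 + C2*erfi(sqrt(30)*b/6)


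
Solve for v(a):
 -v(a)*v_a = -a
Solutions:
 v(a) = -sqrt(C1 + a^2)
 v(a) = sqrt(C1 + a^2)


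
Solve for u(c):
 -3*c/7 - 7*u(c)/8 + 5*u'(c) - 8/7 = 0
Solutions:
 u(c) = C1*exp(7*c/40) - 24*c/49 - 1408/343


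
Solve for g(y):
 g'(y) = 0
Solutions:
 g(y) = C1


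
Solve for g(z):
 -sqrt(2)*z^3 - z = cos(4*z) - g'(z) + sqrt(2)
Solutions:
 g(z) = C1 + sqrt(2)*z^4/4 + z^2/2 + sqrt(2)*z + sin(4*z)/4


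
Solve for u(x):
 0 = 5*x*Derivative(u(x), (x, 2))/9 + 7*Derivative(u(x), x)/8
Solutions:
 u(x) = C1 + C2/x^(23/40)


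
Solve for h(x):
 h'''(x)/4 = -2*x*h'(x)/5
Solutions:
 h(x) = C1 + Integral(C2*airyai(-2*5^(2/3)*x/5) + C3*airybi(-2*5^(2/3)*x/5), x)


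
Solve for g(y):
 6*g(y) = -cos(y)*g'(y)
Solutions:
 g(y) = C1*(sin(y)^3 - 3*sin(y)^2 + 3*sin(y) - 1)/(sin(y)^3 + 3*sin(y)^2 + 3*sin(y) + 1)


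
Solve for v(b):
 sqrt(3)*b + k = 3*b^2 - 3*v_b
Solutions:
 v(b) = C1 + b^3/3 - sqrt(3)*b^2/6 - b*k/3


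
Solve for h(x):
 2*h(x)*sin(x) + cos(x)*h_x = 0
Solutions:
 h(x) = C1*cos(x)^2


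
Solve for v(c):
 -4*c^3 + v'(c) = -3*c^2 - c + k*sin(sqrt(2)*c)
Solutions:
 v(c) = C1 + c^4 - c^3 - c^2/2 - sqrt(2)*k*cos(sqrt(2)*c)/2


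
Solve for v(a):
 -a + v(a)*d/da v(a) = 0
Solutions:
 v(a) = -sqrt(C1 + a^2)
 v(a) = sqrt(C1 + a^2)


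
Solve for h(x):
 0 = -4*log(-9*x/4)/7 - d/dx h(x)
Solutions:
 h(x) = C1 - 4*x*log(-x)/7 + 4*x*(-2*log(3) + 1 + 2*log(2))/7


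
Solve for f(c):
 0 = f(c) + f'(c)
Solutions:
 f(c) = C1*exp(-c)


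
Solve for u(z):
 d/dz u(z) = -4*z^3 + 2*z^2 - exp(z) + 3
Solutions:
 u(z) = C1 - z^4 + 2*z^3/3 + 3*z - exp(z)


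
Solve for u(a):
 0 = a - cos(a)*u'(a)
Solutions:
 u(a) = C1 + Integral(a/cos(a), a)


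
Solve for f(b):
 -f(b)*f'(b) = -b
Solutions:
 f(b) = -sqrt(C1 + b^2)
 f(b) = sqrt(C1 + b^2)


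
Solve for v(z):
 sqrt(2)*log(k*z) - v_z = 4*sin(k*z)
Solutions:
 v(z) = C1 + sqrt(2)*z*(log(k*z) - 1) - 4*Piecewise((-cos(k*z)/k, Ne(k, 0)), (0, True))


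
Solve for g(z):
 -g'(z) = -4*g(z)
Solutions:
 g(z) = C1*exp(4*z)


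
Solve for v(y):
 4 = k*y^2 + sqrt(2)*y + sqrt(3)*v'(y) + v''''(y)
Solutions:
 v(y) = C1 + C4*exp(-3^(1/6)*y) - sqrt(3)*k*y^3/9 - sqrt(6)*y^2/6 + 4*sqrt(3)*y/3 + (C2*sin(3^(2/3)*y/2) + C3*cos(3^(2/3)*y/2))*exp(3^(1/6)*y/2)


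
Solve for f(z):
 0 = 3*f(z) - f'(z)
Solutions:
 f(z) = C1*exp(3*z)


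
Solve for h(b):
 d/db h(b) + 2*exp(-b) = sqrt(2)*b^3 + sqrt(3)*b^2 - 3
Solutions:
 h(b) = C1 + sqrt(2)*b^4/4 + sqrt(3)*b^3/3 - 3*b + 2*exp(-b)


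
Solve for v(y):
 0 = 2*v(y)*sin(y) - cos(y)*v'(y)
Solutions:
 v(y) = C1/cos(y)^2


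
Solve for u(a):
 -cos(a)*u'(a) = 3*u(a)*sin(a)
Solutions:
 u(a) = C1*cos(a)^3


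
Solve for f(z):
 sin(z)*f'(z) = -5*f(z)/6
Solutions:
 f(z) = C1*(cos(z) + 1)^(5/12)/(cos(z) - 1)^(5/12)


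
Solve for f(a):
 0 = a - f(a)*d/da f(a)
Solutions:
 f(a) = -sqrt(C1 + a^2)
 f(a) = sqrt(C1 + a^2)


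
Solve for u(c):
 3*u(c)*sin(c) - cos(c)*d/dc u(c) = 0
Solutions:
 u(c) = C1/cos(c)^3


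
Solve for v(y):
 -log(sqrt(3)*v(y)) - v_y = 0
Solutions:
 2*Integral(1/(2*log(_y) + log(3)), (_y, v(y))) = C1 - y


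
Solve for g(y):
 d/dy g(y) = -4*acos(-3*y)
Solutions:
 g(y) = C1 - 4*y*acos(-3*y) - 4*sqrt(1 - 9*y^2)/3


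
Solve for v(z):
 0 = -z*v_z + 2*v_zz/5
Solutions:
 v(z) = C1 + C2*erfi(sqrt(5)*z/2)


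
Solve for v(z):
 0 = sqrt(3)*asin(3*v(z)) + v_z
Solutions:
 Integral(1/asin(3*_y), (_y, v(z))) = C1 - sqrt(3)*z


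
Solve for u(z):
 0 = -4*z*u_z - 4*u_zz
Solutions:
 u(z) = C1 + C2*erf(sqrt(2)*z/2)


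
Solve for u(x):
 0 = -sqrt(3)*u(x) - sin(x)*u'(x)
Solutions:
 u(x) = C1*(cos(x) + 1)^(sqrt(3)/2)/(cos(x) - 1)^(sqrt(3)/2)


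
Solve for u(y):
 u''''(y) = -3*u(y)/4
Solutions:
 u(y) = (C1*sin(3^(1/4)*y/2) + C2*cos(3^(1/4)*y/2))*exp(-3^(1/4)*y/2) + (C3*sin(3^(1/4)*y/2) + C4*cos(3^(1/4)*y/2))*exp(3^(1/4)*y/2)


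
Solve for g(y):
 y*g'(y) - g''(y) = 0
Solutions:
 g(y) = C1 + C2*erfi(sqrt(2)*y/2)


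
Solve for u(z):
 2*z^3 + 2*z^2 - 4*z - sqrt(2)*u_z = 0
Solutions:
 u(z) = C1 + sqrt(2)*z^4/4 + sqrt(2)*z^3/3 - sqrt(2)*z^2


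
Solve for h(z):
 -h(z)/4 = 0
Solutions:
 h(z) = 0


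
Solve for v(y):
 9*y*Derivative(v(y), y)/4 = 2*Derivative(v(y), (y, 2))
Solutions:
 v(y) = C1 + C2*erfi(3*y/4)


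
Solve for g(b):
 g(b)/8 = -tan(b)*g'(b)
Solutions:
 g(b) = C1/sin(b)^(1/8)


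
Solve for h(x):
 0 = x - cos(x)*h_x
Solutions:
 h(x) = C1 + Integral(x/cos(x), x)


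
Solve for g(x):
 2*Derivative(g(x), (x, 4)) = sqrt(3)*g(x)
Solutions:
 g(x) = C1*exp(-2^(3/4)*3^(1/8)*x/2) + C2*exp(2^(3/4)*3^(1/8)*x/2) + C3*sin(2^(3/4)*3^(1/8)*x/2) + C4*cos(2^(3/4)*3^(1/8)*x/2)


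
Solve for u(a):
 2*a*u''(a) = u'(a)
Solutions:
 u(a) = C1 + C2*a^(3/2)


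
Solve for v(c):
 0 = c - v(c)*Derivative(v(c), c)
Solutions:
 v(c) = -sqrt(C1 + c^2)
 v(c) = sqrt(C1 + c^2)


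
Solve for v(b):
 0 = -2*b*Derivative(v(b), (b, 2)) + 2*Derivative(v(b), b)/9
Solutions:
 v(b) = C1 + C2*b^(10/9)


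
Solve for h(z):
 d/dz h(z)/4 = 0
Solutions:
 h(z) = C1


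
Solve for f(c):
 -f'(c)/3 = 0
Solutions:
 f(c) = C1


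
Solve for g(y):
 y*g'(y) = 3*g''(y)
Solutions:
 g(y) = C1 + C2*erfi(sqrt(6)*y/6)


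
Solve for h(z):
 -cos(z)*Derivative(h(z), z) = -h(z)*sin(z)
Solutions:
 h(z) = C1/cos(z)


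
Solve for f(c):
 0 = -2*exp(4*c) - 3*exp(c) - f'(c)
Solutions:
 f(c) = C1 - exp(4*c)/2 - 3*exp(c)


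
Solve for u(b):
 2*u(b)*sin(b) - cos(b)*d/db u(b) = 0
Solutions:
 u(b) = C1/cos(b)^2


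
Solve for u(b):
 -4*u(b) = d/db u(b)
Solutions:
 u(b) = C1*exp(-4*b)


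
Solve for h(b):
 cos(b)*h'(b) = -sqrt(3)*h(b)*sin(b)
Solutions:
 h(b) = C1*cos(b)^(sqrt(3))


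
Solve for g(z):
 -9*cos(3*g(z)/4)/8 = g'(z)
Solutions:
 9*z/8 - 2*log(sin(3*g(z)/4) - 1)/3 + 2*log(sin(3*g(z)/4) + 1)/3 = C1


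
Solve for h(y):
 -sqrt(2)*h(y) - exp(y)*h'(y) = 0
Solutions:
 h(y) = C1*exp(sqrt(2)*exp(-y))


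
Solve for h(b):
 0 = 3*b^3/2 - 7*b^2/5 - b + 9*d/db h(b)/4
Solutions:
 h(b) = C1 - b^4/6 + 28*b^3/135 + 2*b^2/9


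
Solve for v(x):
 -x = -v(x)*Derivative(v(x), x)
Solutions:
 v(x) = -sqrt(C1 + x^2)
 v(x) = sqrt(C1 + x^2)


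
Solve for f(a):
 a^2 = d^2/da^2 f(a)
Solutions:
 f(a) = C1 + C2*a + a^4/12


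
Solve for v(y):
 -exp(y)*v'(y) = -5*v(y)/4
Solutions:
 v(y) = C1*exp(-5*exp(-y)/4)


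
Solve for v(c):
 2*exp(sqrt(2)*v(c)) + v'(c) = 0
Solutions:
 v(c) = sqrt(2)*(2*log(1/(C1 + 2*c)) - log(2))/4


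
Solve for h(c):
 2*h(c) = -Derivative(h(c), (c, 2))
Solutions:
 h(c) = C1*sin(sqrt(2)*c) + C2*cos(sqrt(2)*c)


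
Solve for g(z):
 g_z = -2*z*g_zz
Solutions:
 g(z) = C1 + C2*sqrt(z)


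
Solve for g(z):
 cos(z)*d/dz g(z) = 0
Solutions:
 g(z) = C1


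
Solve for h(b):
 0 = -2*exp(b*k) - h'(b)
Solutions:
 h(b) = C1 - 2*exp(b*k)/k


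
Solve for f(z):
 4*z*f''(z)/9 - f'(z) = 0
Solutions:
 f(z) = C1 + C2*z^(13/4)


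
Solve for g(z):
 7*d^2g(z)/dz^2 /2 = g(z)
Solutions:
 g(z) = C1*exp(-sqrt(14)*z/7) + C2*exp(sqrt(14)*z/7)


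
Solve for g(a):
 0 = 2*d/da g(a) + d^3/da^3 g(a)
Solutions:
 g(a) = C1 + C2*sin(sqrt(2)*a) + C3*cos(sqrt(2)*a)


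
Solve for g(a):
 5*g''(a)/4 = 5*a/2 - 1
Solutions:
 g(a) = C1 + C2*a + a^3/3 - 2*a^2/5


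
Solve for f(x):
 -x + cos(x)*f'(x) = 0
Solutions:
 f(x) = C1 + Integral(x/cos(x), x)


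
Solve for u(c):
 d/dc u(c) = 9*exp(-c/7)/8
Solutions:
 u(c) = C1 - 63*exp(-c/7)/8


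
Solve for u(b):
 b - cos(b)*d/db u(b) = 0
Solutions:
 u(b) = C1 + Integral(b/cos(b), b)


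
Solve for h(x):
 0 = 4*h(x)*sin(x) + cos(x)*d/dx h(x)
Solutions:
 h(x) = C1*cos(x)^4


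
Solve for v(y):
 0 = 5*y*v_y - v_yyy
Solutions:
 v(y) = C1 + Integral(C2*airyai(5^(1/3)*y) + C3*airybi(5^(1/3)*y), y)


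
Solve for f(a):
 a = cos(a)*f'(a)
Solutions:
 f(a) = C1 + Integral(a/cos(a), a)


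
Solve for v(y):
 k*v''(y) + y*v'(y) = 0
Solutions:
 v(y) = C1 + C2*sqrt(k)*erf(sqrt(2)*y*sqrt(1/k)/2)


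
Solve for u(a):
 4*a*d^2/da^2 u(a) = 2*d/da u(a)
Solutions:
 u(a) = C1 + C2*a^(3/2)


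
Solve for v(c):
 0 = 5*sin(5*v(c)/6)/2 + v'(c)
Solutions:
 5*c/2 + 3*log(cos(5*v(c)/6) - 1)/5 - 3*log(cos(5*v(c)/6) + 1)/5 = C1


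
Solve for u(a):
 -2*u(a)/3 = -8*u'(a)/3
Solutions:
 u(a) = C1*exp(a/4)


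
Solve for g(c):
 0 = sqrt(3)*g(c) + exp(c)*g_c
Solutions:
 g(c) = C1*exp(sqrt(3)*exp(-c))


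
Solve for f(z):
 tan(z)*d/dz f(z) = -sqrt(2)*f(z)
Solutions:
 f(z) = C1/sin(z)^(sqrt(2))


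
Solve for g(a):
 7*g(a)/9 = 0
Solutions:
 g(a) = 0


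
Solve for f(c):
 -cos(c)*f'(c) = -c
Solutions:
 f(c) = C1 + Integral(c/cos(c), c)


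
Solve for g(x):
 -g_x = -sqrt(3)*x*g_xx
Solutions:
 g(x) = C1 + C2*x^(sqrt(3)/3 + 1)


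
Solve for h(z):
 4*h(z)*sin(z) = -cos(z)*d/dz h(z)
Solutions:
 h(z) = C1*cos(z)^4


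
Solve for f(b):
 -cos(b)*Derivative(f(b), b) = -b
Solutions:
 f(b) = C1 + Integral(b/cos(b), b)


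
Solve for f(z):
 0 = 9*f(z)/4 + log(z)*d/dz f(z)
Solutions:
 f(z) = C1*exp(-9*li(z)/4)


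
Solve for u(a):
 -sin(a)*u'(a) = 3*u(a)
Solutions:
 u(a) = C1*(cos(a) + 1)^(3/2)/(cos(a) - 1)^(3/2)


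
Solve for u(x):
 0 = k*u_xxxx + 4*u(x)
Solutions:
 u(x) = C1*exp(-sqrt(2)*x*(-1/k)^(1/4)) + C2*exp(sqrt(2)*x*(-1/k)^(1/4)) + C3*exp(-sqrt(2)*I*x*(-1/k)^(1/4)) + C4*exp(sqrt(2)*I*x*(-1/k)^(1/4))


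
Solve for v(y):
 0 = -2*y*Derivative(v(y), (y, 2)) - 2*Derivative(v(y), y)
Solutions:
 v(y) = C1 + C2*log(y)


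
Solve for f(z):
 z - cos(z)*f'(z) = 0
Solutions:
 f(z) = C1 + Integral(z/cos(z), z)


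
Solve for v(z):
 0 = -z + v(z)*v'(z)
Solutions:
 v(z) = -sqrt(C1 + z^2)
 v(z) = sqrt(C1 + z^2)


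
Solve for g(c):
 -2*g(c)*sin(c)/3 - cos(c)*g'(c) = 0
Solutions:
 g(c) = C1*cos(c)^(2/3)


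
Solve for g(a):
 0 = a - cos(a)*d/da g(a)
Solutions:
 g(a) = C1 + Integral(a/cos(a), a)


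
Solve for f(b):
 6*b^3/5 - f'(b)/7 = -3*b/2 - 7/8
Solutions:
 f(b) = C1 + 21*b^4/10 + 21*b^2/4 + 49*b/8


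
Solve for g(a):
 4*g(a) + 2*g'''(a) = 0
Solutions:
 g(a) = C3*exp(-2^(1/3)*a) + (C1*sin(2^(1/3)*sqrt(3)*a/2) + C2*cos(2^(1/3)*sqrt(3)*a/2))*exp(2^(1/3)*a/2)


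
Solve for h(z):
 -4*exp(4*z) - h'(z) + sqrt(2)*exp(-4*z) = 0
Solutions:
 h(z) = C1 - exp(4*z) - sqrt(2)*exp(-4*z)/4


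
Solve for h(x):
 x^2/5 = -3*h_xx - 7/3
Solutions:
 h(x) = C1 + C2*x - x^4/180 - 7*x^2/18


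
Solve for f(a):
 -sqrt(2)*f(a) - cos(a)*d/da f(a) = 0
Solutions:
 f(a) = C1*(sin(a) - 1)^(sqrt(2)/2)/(sin(a) + 1)^(sqrt(2)/2)


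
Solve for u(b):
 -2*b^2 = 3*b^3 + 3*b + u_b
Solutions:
 u(b) = C1 - 3*b^4/4 - 2*b^3/3 - 3*b^2/2


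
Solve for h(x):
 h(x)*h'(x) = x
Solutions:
 h(x) = -sqrt(C1 + x^2)
 h(x) = sqrt(C1 + x^2)


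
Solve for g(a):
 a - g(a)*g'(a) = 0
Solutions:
 g(a) = -sqrt(C1 + a^2)
 g(a) = sqrt(C1 + a^2)


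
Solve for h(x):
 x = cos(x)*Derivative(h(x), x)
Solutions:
 h(x) = C1 + Integral(x/cos(x), x)


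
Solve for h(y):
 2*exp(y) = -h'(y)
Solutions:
 h(y) = C1 - 2*exp(y)


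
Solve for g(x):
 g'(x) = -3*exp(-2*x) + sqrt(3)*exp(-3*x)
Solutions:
 g(x) = C1 + 3*exp(-2*x)/2 - sqrt(3)*exp(-3*x)/3


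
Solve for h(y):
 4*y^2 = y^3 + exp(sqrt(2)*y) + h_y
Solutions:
 h(y) = C1 - y^4/4 + 4*y^3/3 - sqrt(2)*exp(sqrt(2)*y)/2


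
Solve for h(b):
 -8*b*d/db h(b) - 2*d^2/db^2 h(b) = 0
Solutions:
 h(b) = C1 + C2*erf(sqrt(2)*b)


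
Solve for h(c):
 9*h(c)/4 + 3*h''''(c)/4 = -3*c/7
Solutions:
 h(c) = -4*c/21 + (C1*sin(sqrt(2)*3^(1/4)*c/2) + C2*cos(sqrt(2)*3^(1/4)*c/2))*exp(-sqrt(2)*3^(1/4)*c/2) + (C3*sin(sqrt(2)*3^(1/4)*c/2) + C4*cos(sqrt(2)*3^(1/4)*c/2))*exp(sqrt(2)*3^(1/4)*c/2)


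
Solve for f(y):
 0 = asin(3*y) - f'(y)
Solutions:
 f(y) = C1 + y*asin(3*y) + sqrt(1 - 9*y^2)/3


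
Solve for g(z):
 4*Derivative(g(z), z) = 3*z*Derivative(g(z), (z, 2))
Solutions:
 g(z) = C1 + C2*z^(7/3)


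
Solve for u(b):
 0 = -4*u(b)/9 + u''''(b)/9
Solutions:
 u(b) = C1*exp(-sqrt(2)*b) + C2*exp(sqrt(2)*b) + C3*sin(sqrt(2)*b) + C4*cos(sqrt(2)*b)


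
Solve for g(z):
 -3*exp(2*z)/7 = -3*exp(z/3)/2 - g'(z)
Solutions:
 g(z) = C1 - 9*exp(z/3)/2 + 3*exp(2*z)/14


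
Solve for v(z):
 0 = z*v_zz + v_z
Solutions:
 v(z) = C1 + C2*log(z)


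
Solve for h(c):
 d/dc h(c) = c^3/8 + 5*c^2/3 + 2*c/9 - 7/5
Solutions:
 h(c) = C1 + c^4/32 + 5*c^3/9 + c^2/9 - 7*c/5


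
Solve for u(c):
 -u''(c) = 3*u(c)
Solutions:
 u(c) = C1*sin(sqrt(3)*c) + C2*cos(sqrt(3)*c)


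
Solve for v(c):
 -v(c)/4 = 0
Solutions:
 v(c) = 0


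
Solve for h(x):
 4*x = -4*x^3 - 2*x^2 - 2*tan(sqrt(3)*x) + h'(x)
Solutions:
 h(x) = C1 + x^4 + 2*x^3/3 + 2*x^2 - 2*sqrt(3)*log(cos(sqrt(3)*x))/3


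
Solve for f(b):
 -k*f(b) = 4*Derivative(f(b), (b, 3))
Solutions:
 f(b) = C1*exp(2^(1/3)*b*(-k)^(1/3)/2) + C2*exp(2^(1/3)*b*(-k)^(1/3)*(-1 + sqrt(3)*I)/4) + C3*exp(-2^(1/3)*b*(-k)^(1/3)*(1 + sqrt(3)*I)/4)


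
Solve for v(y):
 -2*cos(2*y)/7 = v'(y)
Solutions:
 v(y) = C1 - sin(2*y)/7


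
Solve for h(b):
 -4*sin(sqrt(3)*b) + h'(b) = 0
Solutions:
 h(b) = C1 - 4*sqrt(3)*cos(sqrt(3)*b)/3


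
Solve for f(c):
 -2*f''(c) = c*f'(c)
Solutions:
 f(c) = C1 + C2*erf(c/2)


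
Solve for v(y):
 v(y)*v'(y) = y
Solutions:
 v(y) = -sqrt(C1 + y^2)
 v(y) = sqrt(C1 + y^2)


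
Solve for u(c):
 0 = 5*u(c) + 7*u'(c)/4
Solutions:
 u(c) = C1*exp(-20*c/7)


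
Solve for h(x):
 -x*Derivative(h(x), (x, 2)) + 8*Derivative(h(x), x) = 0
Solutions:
 h(x) = C1 + C2*x^9


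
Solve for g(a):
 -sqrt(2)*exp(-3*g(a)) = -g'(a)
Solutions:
 g(a) = log(C1 + 3*sqrt(2)*a)/3
 g(a) = log((-3^(1/3) - 3^(5/6)*I)*(C1 + sqrt(2)*a)^(1/3)/2)
 g(a) = log((-3^(1/3) + 3^(5/6)*I)*(C1 + sqrt(2)*a)^(1/3)/2)


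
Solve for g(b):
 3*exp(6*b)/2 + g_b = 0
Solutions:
 g(b) = C1 - exp(6*b)/4


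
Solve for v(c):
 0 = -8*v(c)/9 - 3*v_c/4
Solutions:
 v(c) = C1*exp(-32*c/27)


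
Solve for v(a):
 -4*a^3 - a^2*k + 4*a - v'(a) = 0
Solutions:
 v(a) = C1 - a^4 - a^3*k/3 + 2*a^2


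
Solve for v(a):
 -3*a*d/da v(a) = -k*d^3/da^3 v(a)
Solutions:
 v(a) = C1 + Integral(C2*airyai(3^(1/3)*a*(1/k)^(1/3)) + C3*airybi(3^(1/3)*a*(1/k)^(1/3)), a)


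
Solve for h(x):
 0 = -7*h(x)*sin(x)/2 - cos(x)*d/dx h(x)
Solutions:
 h(x) = C1*cos(x)^(7/2)


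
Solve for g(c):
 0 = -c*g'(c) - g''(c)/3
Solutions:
 g(c) = C1 + C2*erf(sqrt(6)*c/2)


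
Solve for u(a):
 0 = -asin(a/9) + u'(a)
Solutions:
 u(a) = C1 + a*asin(a/9) + sqrt(81 - a^2)


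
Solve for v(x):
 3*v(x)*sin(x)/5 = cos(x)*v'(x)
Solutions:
 v(x) = C1/cos(x)^(3/5)


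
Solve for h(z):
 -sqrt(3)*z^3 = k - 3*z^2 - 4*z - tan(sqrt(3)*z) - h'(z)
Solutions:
 h(z) = C1 + k*z + sqrt(3)*z^4/4 - z^3 - 2*z^2 + sqrt(3)*log(cos(sqrt(3)*z))/3


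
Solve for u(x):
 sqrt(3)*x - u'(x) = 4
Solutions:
 u(x) = C1 + sqrt(3)*x^2/2 - 4*x


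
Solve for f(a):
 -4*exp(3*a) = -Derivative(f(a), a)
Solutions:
 f(a) = C1 + 4*exp(3*a)/3


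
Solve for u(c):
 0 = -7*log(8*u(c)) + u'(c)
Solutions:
 -Integral(1/(log(_y) + 3*log(2)), (_y, u(c)))/7 = C1 - c


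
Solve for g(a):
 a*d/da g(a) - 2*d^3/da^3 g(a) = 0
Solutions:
 g(a) = C1 + Integral(C2*airyai(2^(2/3)*a/2) + C3*airybi(2^(2/3)*a/2), a)


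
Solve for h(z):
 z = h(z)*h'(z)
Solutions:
 h(z) = -sqrt(C1 + z^2)
 h(z) = sqrt(C1 + z^2)


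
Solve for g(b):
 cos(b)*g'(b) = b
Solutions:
 g(b) = C1 + Integral(b/cos(b), b)


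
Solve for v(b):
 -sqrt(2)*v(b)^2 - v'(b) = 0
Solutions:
 v(b) = 1/(C1 + sqrt(2)*b)


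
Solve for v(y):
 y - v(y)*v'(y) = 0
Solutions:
 v(y) = -sqrt(C1 + y^2)
 v(y) = sqrt(C1 + y^2)


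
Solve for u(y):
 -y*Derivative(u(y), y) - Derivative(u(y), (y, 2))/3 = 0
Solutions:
 u(y) = C1 + C2*erf(sqrt(6)*y/2)


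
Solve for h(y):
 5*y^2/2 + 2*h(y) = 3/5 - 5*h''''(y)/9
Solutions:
 h(y) = -5*y^2/4 + (C1*sin(10^(3/4)*sqrt(3)*y/10) + C2*cos(10^(3/4)*sqrt(3)*y/10))*exp(-10^(3/4)*sqrt(3)*y/10) + (C3*sin(10^(3/4)*sqrt(3)*y/10) + C4*cos(10^(3/4)*sqrt(3)*y/10))*exp(10^(3/4)*sqrt(3)*y/10) + 3/10


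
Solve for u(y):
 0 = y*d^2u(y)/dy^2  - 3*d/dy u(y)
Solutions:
 u(y) = C1 + C2*y^4


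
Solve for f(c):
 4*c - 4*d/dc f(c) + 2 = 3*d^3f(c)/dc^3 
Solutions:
 f(c) = C1 + C2*sin(2*sqrt(3)*c/3) + C3*cos(2*sqrt(3)*c/3) + c^2/2 + c/2


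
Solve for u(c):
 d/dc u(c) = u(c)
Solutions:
 u(c) = C1*exp(c)


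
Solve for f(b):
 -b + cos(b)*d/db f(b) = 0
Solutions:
 f(b) = C1 + Integral(b/cos(b), b)


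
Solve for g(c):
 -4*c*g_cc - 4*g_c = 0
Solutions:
 g(c) = C1 + C2*log(c)


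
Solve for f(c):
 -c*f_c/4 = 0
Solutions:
 f(c) = C1


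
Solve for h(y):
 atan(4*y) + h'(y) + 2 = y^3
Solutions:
 h(y) = C1 + y^4/4 - y*atan(4*y) - 2*y + log(16*y^2 + 1)/8


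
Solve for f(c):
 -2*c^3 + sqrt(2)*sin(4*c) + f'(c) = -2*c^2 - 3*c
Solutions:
 f(c) = C1 + c^4/2 - 2*c^3/3 - 3*c^2/2 + sqrt(2)*cos(4*c)/4


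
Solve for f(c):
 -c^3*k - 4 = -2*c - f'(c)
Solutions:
 f(c) = C1 + c^4*k/4 - c^2 + 4*c


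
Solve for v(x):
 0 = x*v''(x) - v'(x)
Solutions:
 v(x) = C1 + C2*x^2


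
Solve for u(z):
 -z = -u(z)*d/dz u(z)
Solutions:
 u(z) = -sqrt(C1 + z^2)
 u(z) = sqrt(C1 + z^2)


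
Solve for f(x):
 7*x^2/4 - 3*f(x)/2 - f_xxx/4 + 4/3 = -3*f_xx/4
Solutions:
 f(x) = C1*exp(x*(1/(2*(sqrt(3) + 2)^(1/3)) + (sqrt(3) + 2)^(1/3)/2 + 1))*sin(sqrt(3)*x*(-(sqrt(3) + 2)^(1/3) + (sqrt(3) + 2)^(-1/3))/2) + C2*exp(x*(1/(2*(sqrt(3) + 2)^(1/3)) + (sqrt(3) + 2)^(1/3)/2 + 1))*cos(sqrt(3)*x*(-(sqrt(3) + 2)^(1/3) + (sqrt(3) + 2)^(-1/3))/2) + C3*exp(x*(-(sqrt(3) + 2)^(1/3) - 1/(sqrt(3) + 2)^(1/3) + 1)) + 7*x^2/6 + 37/18


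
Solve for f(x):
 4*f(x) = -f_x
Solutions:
 f(x) = C1*exp(-4*x)


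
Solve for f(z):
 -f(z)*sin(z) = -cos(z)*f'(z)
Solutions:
 f(z) = C1/cos(z)


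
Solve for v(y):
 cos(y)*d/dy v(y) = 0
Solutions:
 v(y) = C1


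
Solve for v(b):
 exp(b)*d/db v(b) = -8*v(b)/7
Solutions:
 v(b) = C1*exp(8*exp(-b)/7)


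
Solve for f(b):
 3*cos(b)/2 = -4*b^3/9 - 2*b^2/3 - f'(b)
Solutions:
 f(b) = C1 - b^4/9 - 2*b^3/9 - 3*sin(b)/2


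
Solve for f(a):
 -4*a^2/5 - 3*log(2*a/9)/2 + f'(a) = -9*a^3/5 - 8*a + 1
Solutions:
 f(a) = C1 - 9*a^4/20 + 4*a^3/15 - 4*a^2 + 3*a*log(a)/2 - 3*a*log(3) - a/2 + 3*a*log(2)/2


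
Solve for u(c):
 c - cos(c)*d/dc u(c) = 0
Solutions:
 u(c) = C1 + Integral(c/cos(c), c)


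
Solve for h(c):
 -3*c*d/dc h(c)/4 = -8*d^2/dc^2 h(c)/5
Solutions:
 h(c) = C1 + C2*erfi(sqrt(15)*c/8)


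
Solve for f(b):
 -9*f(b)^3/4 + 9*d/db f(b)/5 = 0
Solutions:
 f(b) = -sqrt(2)*sqrt(-1/(C1 + 5*b))
 f(b) = sqrt(2)*sqrt(-1/(C1 + 5*b))


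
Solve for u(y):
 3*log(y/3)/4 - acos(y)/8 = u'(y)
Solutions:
 u(y) = C1 + 3*y*log(y)/4 - y*acos(y)/8 - 3*y*log(3)/4 - 3*y/4 + sqrt(1 - y^2)/8


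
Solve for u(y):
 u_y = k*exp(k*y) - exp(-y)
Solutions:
 u(y) = C1 + exp(k*y) + exp(-y)


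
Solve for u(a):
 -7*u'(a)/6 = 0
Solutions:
 u(a) = C1


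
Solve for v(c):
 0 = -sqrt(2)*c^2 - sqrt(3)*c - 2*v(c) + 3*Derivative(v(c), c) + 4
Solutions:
 v(c) = C1*exp(2*c/3) - sqrt(2)*c^2/2 - 3*sqrt(2)*c/2 - sqrt(3)*c/2 - 9*sqrt(2)/4 - 3*sqrt(3)/4 + 2


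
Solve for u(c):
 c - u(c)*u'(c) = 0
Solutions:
 u(c) = -sqrt(C1 + c^2)
 u(c) = sqrt(C1 + c^2)


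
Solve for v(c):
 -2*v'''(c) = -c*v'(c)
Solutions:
 v(c) = C1 + Integral(C2*airyai(2^(2/3)*c/2) + C3*airybi(2^(2/3)*c/2), c)


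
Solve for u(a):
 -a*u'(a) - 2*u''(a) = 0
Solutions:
 u(a) = C1 + C2*erf(a/2)


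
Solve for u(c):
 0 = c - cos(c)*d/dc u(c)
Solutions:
 u(c) = C1 + Integral(c/cos(c), c)


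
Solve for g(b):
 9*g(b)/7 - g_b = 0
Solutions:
 g(b) = C1*exp(9*b/7)


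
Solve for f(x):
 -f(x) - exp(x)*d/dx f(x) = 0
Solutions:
 f(x) = C1*exp(exp(-x))


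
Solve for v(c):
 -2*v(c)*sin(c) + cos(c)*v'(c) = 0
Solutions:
 v(c) = C1/cos(c)^2


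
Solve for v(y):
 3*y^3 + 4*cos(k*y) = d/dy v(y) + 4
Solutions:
 v(y) = C1 + 3*y^4/4 - 4*y + 4*sin(k*y)/k


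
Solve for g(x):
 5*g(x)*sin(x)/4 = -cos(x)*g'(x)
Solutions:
 g(x) = C1*cos(x)^(5/4)


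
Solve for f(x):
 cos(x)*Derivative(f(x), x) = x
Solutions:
 f(x) = C1 + Integral(x/cos(x), x)


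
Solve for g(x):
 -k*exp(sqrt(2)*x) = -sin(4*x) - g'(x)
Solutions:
 g(x) = C1 + sqrt(2)*k*exp(sqrt(2)*x)/2 + cos(4*x)/4


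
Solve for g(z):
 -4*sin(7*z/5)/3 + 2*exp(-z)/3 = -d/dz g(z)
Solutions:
 g(z) = C1 - 20*cos(7*z/5)/21 + 2*exp(-z)/3


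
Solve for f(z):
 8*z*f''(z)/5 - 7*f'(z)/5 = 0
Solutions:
 f(z) = C1 + C2*z^(15/8)


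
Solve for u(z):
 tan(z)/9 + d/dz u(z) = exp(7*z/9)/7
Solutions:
 u(z) = C1 + 9*exp(7*z/9)/49 + log(cos(z))/9


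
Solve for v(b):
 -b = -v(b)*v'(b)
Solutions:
 v(b) = -sqrt(C1 + b^2)
 v(b) = sqrt(C1 + b^2)


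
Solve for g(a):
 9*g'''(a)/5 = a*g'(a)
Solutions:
 g(a) = C1 + Integral(C2*airyai(15^(1/3)*a/3) + C3*airybi(15^(1/3)*a/3), a)


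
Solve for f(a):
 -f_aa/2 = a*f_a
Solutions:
 f(a) = C1 + C2*erf(a)


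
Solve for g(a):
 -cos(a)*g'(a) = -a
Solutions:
 g(a) = C1 + Integral(a/cos(a), a)


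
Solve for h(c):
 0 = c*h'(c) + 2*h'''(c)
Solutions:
 h(c) = C1 + Integral(C2*airyai(-2^(2/3)*c/2) + C3*airybi(-2^(2/3)*c/2), c)


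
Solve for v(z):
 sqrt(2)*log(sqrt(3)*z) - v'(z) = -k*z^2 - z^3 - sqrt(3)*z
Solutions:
 v(z) = C1 + k*z^3/3 + z^4/4 + sqrt(3)*z^2/2 + sqrt(2)*z*log(z) - sqrt(2)*z + sqrt(2)*z*log(3)/2


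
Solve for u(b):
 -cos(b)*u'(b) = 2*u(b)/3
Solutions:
 u(b) = C1*(sin(b) - 1)^(1/3)/(sin(b) + 1)^(1/3)


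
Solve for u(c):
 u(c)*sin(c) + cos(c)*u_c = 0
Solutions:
 u(c) = C1*cos(c)


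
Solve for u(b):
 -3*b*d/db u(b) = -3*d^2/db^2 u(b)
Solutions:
 u(b) = C1 + C2*erfi(sqrt(2)*b/2)


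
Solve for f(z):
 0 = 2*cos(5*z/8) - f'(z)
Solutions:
 f(z) = C1 + 16*sin(5*z/8)/5


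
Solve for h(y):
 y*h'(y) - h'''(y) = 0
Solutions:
 h(y) = C1 + Integral(C2*airyai(y) + C3*airybi(y), y)


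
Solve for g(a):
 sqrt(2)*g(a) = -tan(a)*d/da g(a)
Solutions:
 g(a) = C1/sin(a)^(sqrt(2))


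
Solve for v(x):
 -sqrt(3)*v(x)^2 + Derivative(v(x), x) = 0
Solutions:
 v(x) = -1/(C1 + sqrt(3)*x)


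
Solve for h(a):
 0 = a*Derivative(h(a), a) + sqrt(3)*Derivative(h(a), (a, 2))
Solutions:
 h(a) = C1 + C2*erf(sqrt(2)*3^(3/4)*a/6)


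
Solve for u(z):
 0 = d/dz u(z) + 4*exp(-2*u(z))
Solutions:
 u(z) = log(-sqrt(C1 - 8*z))
 u(z) = log(C1 - 8*z)/2


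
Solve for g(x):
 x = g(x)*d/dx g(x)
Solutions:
 g(x) = -sqrt(C1 + x^2)
 g(x) = sqrt(C1 + x^2)


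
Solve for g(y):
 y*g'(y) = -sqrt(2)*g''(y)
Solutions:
 g(y) = C1 + C2*erf(2^(1/4)*y/2)


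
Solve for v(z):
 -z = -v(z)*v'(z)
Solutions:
 v(z) = -sqrt(C1 + z^2)
 v(z) = sqrt(C1 + z^2)


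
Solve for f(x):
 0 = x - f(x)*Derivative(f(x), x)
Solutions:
 f(x) = -sqrt(C1 + x^2)
 f(x) = sqrt(C1 + x^2)


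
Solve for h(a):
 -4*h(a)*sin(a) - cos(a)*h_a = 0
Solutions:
 h(a) = C1*cos(a)^4


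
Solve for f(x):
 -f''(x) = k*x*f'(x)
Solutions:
 f(x) = Piecewise((-sqrt(2)*sqrt(pi)*C1*erf(sqrt(2)*sqrt(k)*x/2)/(2*sqrt(k)) - C2, (k > 0) | (k < 0)), (-C1*x - C2, True))


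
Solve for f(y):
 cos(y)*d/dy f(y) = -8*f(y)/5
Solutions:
 f(y) = C1*(sin(y) - 1)^(4/5)/(sin(y) + 1)^(4/5)


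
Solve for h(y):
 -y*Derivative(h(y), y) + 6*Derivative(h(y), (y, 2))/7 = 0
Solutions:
 h(y) = C1 + C2*erfi(sqrt(21)*y/6)


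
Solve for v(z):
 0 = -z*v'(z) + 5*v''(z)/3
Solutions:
 v(z) = C1 + C2*erfi(sqrt(30)*z/10)


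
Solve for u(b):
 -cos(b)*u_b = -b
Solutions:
 u(b) = C1 + Integral(b/cos(b), b)


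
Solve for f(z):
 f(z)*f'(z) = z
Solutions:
 f(z) = -sqrt(C1 + z^2)
 f(z) = sqrt(C1 + z^2)


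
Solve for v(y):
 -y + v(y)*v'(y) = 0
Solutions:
 v(y) = -sqrt(C1 + y^2)
 v(y) = sqrt(C1 + y^2)


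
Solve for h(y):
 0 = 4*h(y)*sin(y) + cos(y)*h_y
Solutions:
 h(y) = C1*cos(y)^4
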